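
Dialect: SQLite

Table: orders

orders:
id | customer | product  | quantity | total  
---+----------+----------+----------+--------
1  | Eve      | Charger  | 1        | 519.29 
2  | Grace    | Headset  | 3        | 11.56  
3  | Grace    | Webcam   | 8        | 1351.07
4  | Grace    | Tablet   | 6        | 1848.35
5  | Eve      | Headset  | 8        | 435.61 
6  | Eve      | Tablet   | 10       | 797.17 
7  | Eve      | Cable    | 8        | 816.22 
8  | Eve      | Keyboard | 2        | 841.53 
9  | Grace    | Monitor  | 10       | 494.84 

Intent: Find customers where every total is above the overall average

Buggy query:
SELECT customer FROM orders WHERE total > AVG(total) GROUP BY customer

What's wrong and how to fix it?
Bug: WHERE evaluates per row before aggregation, so AVG() is unavailable

Fix: Compute the overall average in a scalar subquery and compare each group's MIN against it in HAVING

Corrected query:
SELECT customer FROM orders GROUP BY customer HAVING MIN(total) > (SELECT AVG(total) FROM orders)

Result:
(no rows)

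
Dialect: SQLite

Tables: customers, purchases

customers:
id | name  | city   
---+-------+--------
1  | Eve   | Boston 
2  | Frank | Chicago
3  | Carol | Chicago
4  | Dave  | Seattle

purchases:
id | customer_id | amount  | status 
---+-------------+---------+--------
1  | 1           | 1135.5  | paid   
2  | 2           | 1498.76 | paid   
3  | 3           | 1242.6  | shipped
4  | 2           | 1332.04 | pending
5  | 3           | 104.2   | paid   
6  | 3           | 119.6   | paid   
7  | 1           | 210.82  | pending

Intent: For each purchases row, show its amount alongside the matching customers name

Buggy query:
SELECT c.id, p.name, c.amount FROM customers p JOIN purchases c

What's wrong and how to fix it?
Bug: JOIN with no ON clause produces a cartesian product; every purchases row pairs with every customers row

Fix: Add ON c.customer_id = p.id to the JOIN

Corrected query:
SELECT c.id, p.name, c.amount FROM customers p JOIN purchases c ON c.customer_id = p.id

Result:
id | name  | amount 
---+-------+--------
1  | Eve   | 1135.5 
2  | Frank | 1498.76
3  | Carol | 1242.6 
4  | Frank | 1332.04
5  | Carol | 104.2  
6  | Carol | 119.6  
7  | Eve   | 210.82 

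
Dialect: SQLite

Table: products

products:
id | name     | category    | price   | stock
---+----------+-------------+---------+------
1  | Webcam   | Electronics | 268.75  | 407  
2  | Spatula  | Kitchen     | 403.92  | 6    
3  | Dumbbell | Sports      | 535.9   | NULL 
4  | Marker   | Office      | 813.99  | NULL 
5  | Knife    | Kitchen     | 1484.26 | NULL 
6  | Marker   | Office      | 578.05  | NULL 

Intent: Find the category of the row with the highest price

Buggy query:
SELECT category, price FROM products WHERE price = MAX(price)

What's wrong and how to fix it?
Bug: MAX(price) is an aggregate and cannot be used directly in WHERE

Fix: Wrap MAX in a scalar subquery so WHERE compares against a single value

Corrected query:
SELECT category, price FROM products WHERE price = (SELECT MAX(price) FROM products)

Result:
category | price  
---------+--------
Kitchen  | 1484.26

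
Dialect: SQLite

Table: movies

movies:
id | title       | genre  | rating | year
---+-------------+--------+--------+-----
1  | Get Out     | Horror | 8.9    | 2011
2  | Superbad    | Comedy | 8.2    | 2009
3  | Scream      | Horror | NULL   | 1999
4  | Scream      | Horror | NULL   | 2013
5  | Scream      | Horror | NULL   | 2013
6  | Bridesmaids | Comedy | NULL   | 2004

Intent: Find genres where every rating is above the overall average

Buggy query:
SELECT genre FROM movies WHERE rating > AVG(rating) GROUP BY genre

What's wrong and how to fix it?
Bug: AVG() is an aggregate; it can't sit directly in WHERE

Fix: Compute the overall average in a scalar subquery and compare each group's MIN against it in HAVING

Corrected query:
SELECT genre FROM movies GROUP BY genre HAVING MIN(rating) > (SELECT AVG(rating) FROM movies)

Result:
genre 
------
Horror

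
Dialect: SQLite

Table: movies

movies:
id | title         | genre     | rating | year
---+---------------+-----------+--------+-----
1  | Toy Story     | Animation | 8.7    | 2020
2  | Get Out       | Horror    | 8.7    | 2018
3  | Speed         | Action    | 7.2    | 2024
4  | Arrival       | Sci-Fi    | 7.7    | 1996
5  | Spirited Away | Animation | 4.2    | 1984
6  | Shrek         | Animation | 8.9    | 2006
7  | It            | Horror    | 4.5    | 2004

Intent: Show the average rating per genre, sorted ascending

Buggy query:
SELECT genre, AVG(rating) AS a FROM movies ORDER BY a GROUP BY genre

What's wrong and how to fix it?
Bug: ORDER BY appears before GROUP BY; SQL clause order requires GROUP BY first

Fix: Move ORDER BY to the end, after GROUP BY

Corrected query:
SELECT genre, AVG(rating) AS a FROM movies GROUP BY genre ORDER BY a

Result:
genre     | a       
----------+---------
Horror    | 6.6     
Action    | 7.2     
Animation | 7.266667
Sci-Fi    | 7.7     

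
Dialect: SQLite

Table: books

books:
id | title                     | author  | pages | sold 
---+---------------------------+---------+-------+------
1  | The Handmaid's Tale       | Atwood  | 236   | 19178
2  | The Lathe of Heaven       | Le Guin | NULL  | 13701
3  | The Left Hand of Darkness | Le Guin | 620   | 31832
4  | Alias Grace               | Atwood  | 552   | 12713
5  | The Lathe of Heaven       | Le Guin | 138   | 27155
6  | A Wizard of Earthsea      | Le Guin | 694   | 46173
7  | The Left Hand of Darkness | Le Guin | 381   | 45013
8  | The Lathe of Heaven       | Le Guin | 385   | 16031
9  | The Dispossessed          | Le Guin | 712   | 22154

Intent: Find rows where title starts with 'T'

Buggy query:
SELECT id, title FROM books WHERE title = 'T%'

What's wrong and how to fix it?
Bug: '=' compares the literal string including the % character; pattern matching needs LIKE

Fix: Replace '=' with LIKE so 'T%' is treated as a pattern

Corrected query:
SELECT id, title FROM books WHERE title LIKE 'T%'

Result:
id | title                    
---+--------------------------
1  | The Handmaid's Tale      
2  | The Lathe of Heaven      
3  | The Left Hand of Darkness
5  | The Lathe of Heaven      
7  | The Left Hand of Darkness
8  | The Lathe of Heaven      
9  | The Dispossessed         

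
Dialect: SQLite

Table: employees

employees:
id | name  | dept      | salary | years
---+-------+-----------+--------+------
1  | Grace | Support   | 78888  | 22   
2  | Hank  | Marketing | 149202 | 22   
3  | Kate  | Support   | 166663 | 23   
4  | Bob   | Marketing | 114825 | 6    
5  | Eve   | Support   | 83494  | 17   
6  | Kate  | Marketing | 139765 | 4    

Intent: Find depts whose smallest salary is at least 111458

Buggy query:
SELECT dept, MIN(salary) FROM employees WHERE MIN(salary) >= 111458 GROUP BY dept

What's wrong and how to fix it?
Bug: Aggregates like MIN are computed per group after WHERE runs

Fix: Replace WHERE with HAVING after the GROUP BY

Corrected query:
SELECT dept, MIN(salary) FROM employees GROUP BY dept HAVING MIN(salary) >= 111458

Result:
dept      | MIN(salary)
----------+------------
Marketing | 114825     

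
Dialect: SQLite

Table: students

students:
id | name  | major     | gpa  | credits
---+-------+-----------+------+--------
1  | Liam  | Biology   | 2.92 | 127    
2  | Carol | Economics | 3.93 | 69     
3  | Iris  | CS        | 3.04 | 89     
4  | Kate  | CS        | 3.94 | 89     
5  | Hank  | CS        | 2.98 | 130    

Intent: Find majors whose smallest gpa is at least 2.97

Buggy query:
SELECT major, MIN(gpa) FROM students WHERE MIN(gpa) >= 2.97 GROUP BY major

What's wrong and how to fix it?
Bug: MIN() in WHERE is a misuse of aggregate

Fix: Replace WHERE with HAVING after the GROUP BY

Corrected query:
SELECT major, MIN(gpa) FROM students GROUP BY major HAVING MIN(gpa) >= 2.97

Result:
major     | MIN(gpa)
----------+---------
CS        | 2.98    
Economics | 3.93    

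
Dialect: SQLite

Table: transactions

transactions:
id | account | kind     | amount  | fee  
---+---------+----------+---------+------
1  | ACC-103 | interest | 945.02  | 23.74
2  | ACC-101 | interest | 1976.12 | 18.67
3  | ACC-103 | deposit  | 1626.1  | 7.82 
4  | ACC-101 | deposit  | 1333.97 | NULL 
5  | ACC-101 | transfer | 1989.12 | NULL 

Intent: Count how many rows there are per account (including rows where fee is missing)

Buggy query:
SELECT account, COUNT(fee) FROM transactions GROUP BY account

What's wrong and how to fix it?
Bug: COUNT(fee) skips NULLs, so groups with missing fee are undercounted

Fix: Use COUNT(*) to count all rows regardless of NULL

Corrected query:
SELECT account, COUNT(*) FROM transactions GROUP BY account

Result:
account | COUNT(*)
--------+---------
ACC-101 | 3       
ACC-103 | 2       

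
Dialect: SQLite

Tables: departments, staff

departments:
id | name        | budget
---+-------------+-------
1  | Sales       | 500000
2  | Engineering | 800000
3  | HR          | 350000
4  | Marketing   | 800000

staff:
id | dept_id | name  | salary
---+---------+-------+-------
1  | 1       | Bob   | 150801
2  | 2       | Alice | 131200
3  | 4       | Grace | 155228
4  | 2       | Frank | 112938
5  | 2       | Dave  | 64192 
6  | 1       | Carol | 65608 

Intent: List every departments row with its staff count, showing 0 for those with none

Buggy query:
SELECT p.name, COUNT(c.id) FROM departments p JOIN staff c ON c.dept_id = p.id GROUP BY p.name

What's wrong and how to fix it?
Bug: INNER JOIN drops departments rows that have no matching staff rows

Fix: Use LEFT JOIN so parents without children still appear (COUNT(c.id) gives 0)

Corrected query:
SELECT p.name, COUNT(c.id) FROM departments p LEFT JOIN staff c ON c.dept_id = p.id GROUP BY p.name

Result:
name        | COUNT(c.id)
------------+------------
Engineering | 3          
HR          | 0          
Marketing   | 1          
Sales       | 2          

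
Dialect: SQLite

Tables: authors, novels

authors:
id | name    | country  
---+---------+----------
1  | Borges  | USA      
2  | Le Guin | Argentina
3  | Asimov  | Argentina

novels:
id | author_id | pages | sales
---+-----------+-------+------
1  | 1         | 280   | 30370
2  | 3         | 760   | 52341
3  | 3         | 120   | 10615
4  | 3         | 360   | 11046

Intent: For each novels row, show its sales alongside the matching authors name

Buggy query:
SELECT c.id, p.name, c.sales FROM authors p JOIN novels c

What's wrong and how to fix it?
Bug: Missing join condition: each novels row is matched to all authors rows instead of just its own

Fix: Specify the join condition linking the foreign key to the parent id

Corrected query:
SELECT c.id, p.name, c.sales FROM authors p JOIN novels c ON c.author_id = p.id

Result:
id | name   | sales
---+--------+------
1  | Borges | 30370
2  | Asimov | 52341
3  | Asimov | 10615
4  | Asimov | 11046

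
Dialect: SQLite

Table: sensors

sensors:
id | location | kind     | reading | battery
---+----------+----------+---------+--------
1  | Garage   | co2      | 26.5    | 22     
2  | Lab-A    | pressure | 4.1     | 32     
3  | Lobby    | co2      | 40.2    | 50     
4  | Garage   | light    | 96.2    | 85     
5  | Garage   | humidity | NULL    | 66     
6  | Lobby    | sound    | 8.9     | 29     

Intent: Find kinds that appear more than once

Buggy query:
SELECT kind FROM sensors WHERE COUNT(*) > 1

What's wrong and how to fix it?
Bug: COUNT(*) is an aggregate and cannot be used in WHERE

Fix: GROUP BY kind, then filter groups with HAVING COUNT(*) > 1

Corrected query:
SELECT kind FROM sensors GROUP BY kind HAVING COUNT(*) > 1

Result:
kind
----
co2 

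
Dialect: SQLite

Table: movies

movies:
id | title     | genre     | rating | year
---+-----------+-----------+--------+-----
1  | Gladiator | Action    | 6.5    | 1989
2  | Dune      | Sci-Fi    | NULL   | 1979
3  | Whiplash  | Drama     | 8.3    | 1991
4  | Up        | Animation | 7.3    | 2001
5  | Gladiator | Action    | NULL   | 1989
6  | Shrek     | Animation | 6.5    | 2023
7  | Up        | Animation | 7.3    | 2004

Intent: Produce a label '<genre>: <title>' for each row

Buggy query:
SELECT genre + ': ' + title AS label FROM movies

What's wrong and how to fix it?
Bug: '+' is numeric addition; on text columns SQLite converts them to 0 instead of concatenating

Fix: Use the || operator for string concatenation

Corrected query:
SELECT genre || ': ' || title AS label FROM movies

Result:
label            
-----------------
Action: Gladiator
Sci-Fi: Dune     
Drama: Whiplash  
Animation: Up    
Action: Gladiator
Animation: Shrek 
Animation: Up    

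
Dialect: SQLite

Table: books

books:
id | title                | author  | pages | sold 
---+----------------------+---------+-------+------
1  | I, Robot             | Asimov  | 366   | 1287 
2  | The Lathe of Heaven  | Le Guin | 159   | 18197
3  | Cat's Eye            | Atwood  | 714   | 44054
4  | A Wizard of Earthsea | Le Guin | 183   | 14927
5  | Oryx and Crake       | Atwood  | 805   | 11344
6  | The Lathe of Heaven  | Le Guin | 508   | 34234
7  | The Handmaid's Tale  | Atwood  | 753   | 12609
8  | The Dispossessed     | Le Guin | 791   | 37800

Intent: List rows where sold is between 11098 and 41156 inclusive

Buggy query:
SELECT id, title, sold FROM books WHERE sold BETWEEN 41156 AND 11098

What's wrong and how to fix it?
Bug: The bounds are reversed; BETWEEN a AND b requires a <= b to match anything

Fix: Swap the bounds so the smaller value comes first

Corrected query:
SELECT id, title, sold FROM books WHERE sold BETWEEN 11098 AND 41156

Result:
id | title                | sold 
---+----------------------+------
2  | The Lathe of Heaven  | 18197
4  | A Wizard of Earthsea | 14927
5  | Oryx and Crake       | 11344
6  | The Lathe of Heaven  | 34234
7  | The Handmaid's Tale  | 12609
8  | The Dispossessed     | 37800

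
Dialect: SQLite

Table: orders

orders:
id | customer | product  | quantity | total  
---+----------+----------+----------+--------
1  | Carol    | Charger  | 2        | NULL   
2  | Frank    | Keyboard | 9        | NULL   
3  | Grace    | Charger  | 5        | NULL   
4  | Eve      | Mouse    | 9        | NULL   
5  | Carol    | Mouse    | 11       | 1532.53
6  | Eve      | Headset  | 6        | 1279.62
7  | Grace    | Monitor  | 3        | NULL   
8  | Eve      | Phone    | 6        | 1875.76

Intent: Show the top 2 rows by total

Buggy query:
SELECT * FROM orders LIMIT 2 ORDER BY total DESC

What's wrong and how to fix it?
Bug: LIMIT must come after ORDER BY

Fix: Sort with ORDER BY, then apply LIMIT

Corrected query:
SELECT * FROM orders ORDER BY total DESC LIMIT 2

Result:
id | customer | product | quantity | total  
---+----------+---------+----------+--------
8  | Eve      | Phone   | 6        | 1875.76
5  | Carol    | Mouse   | 11       | 1532.53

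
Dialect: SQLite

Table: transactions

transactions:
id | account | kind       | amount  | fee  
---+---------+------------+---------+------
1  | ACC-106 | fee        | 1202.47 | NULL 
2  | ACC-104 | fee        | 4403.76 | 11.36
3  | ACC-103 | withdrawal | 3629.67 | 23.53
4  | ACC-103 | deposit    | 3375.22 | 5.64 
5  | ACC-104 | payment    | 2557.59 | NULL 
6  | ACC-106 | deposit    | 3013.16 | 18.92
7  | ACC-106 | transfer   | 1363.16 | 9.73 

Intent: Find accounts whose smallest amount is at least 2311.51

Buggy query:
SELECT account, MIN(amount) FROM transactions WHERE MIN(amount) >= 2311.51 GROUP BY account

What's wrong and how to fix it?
Bug: Aggregates like MIN are computed per group after WHERE runs

Fix: Use HAVING for the per-group MIN condition

Corrected query:
SELECT account, MIN(amount) FROM transactions GROUP BY account HAVING MIN(amount) >= 2311.51

Result:
account | MIN(amount)
--------+------------
ACC-103 | 3375.22    
ACC-104 | 2557.59    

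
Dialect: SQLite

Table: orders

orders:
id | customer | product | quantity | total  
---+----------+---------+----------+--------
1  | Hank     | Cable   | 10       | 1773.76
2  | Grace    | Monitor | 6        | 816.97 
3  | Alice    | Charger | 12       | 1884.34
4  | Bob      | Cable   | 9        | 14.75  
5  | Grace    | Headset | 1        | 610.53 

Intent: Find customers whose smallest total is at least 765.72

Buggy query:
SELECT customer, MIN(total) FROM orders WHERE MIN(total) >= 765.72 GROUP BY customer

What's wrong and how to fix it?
Bug: MIN() in WHERE is a misuse of aggregate

Fix: Use HAVING for the per-group MIN condition

Corrected query:
SELECT customer, MIN(total) FROM orders GROUP BY customer HAVING MIN(total) >= 765.72

Result:
customer | MIN(total)
---------+-----------
Alice    | 1884.34   
Hank     | 1773.76   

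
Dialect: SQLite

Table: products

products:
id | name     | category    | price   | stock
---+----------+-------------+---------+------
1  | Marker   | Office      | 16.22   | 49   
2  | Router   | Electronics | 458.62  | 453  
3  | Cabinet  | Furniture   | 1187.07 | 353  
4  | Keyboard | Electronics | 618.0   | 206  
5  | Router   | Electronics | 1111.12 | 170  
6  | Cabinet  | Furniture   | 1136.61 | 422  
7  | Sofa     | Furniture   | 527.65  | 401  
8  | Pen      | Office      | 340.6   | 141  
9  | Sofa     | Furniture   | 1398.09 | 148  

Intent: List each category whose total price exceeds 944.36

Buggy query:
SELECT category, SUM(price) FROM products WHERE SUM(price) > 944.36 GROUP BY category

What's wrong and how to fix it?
Bug: SUM(price) is an aggregate, but WHERE filters rows before aggregation

Fix: Use HAVING (which filters groups after aggregation) instead of WHERE

Corrected query:
SELECT category, SUM(price) FROM products GROUP BY category HAVING SUM(price) > 944.36

Result:
category    | SUM(price)
------------+-----------
Electronics | 2187.74   
Furniture   | 4249.42   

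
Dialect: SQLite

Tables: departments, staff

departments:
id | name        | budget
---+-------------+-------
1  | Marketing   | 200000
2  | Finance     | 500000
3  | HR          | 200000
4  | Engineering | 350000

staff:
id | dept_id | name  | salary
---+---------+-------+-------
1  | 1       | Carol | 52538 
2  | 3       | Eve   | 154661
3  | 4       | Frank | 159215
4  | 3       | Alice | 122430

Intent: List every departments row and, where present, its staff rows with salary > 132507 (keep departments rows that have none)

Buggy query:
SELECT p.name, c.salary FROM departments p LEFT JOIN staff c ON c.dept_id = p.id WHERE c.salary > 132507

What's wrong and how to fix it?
Bug: A WHERE condition on the right-hand table after LEFT JOIN drops unmatched parents

Fix: Put 'c.salary > 132507' in the JOIN's ON clause instead of WHERE

Corrected query:
SELECT p.name, c.salary FROM departments p LEFT JOIN staff c ON c.dept_id = p.id AND c.salary > 132507

Result:
name        | salary
------------+-------
Marketing   | NULL  
Finance     | NULL  
HR          | 154661
Engineering | 159215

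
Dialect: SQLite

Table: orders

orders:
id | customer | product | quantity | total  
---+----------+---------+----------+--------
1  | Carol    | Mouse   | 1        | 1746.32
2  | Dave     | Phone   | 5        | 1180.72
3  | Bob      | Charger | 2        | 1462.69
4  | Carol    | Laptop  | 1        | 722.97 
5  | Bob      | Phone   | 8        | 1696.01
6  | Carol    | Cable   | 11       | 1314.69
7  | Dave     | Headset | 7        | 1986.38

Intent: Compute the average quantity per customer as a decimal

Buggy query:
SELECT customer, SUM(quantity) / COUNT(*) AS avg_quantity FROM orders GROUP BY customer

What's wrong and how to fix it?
Bug: Both operands are integers, so '/' performs integer division and truncates

Fix: Cast one side to REAL so the division keeps the fractional part

Corrected query:
SELECT customer, SUM(quantity) * 1.0 / COUNT(*) AS avg_quantity FROM orders GROUP BY customer

Result:
customer | avg_quantity
---------+-------------
Bob      | 5           
Carol    | 4.333333    
Dave     | 6           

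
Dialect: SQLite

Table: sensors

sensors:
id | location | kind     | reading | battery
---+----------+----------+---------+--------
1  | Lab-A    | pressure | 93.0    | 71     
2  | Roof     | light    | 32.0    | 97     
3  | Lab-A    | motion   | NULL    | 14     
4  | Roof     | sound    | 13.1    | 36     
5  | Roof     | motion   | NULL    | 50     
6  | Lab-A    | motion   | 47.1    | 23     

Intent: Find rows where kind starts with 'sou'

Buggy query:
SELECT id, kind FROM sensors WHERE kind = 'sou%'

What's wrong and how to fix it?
Bug: '=' compares the literal string including the % character; pattern matching needs LIKE

Fix: Replace '=' with LIKE so 'sou%' is treated as a pattern

Corrected query:
SELECT id, kind FROM sensors WHERE kind LIKE 'sou%'

Result:
id | kind 
---+------
4  | sound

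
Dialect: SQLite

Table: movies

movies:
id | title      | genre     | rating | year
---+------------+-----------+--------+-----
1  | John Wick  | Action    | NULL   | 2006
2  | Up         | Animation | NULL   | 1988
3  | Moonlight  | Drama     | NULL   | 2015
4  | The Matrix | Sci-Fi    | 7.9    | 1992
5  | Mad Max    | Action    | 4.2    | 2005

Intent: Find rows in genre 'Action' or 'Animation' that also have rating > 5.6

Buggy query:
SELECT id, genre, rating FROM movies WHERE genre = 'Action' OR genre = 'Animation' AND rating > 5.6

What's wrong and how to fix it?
Bug: AND binds tighter than OR, so this parses as genre = 'Action' OR (genre = 'Animation' AND rating > 5.6)

Fix: Group the OR with parentheses (or use IN), then AND the threshold

Corrected query:
SELECT id, genre, rating FROM movies WHERE (genre = 'Action' OR genre = 'Animation') AND rating > 5.6

Result:
(no rows)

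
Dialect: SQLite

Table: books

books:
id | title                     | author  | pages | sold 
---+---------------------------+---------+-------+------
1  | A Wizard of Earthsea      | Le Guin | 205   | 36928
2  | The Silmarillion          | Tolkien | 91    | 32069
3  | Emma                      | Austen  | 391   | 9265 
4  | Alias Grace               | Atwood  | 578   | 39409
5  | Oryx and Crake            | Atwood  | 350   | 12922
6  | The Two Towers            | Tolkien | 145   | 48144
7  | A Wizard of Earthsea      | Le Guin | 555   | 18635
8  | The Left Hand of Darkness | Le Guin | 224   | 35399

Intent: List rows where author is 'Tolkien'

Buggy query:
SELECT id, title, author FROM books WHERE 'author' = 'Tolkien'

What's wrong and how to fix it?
Bug: Single quotes denote string literals in SQL; the column name is being compared as a constant string

Fix: Remove the quotes around the column name (or use double quotes for an identifier)

Corrected query:
SELECT id, title, author FROM books WHERE author = 'Tolkien'

Result:
id | title            | author 
---+------------------+--------
2  | The Silmarillion | Tolkien
6  | The Two Towers   | Tolkien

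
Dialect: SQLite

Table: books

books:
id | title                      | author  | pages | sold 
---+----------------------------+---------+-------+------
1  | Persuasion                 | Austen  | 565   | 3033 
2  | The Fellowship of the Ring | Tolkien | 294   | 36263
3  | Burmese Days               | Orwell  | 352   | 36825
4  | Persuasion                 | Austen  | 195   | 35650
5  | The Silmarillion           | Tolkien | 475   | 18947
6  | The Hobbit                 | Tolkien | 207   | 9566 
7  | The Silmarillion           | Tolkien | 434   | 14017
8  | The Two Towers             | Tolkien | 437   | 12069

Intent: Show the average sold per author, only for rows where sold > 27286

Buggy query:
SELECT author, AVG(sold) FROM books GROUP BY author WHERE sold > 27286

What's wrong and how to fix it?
Bug: WHERE cannot follow GROUP BY

Fix: Place WHERE between FROM and GROUP BY

Corrected query:
SELECT author, AVG(sold) FROM books WHERE sold > 27286 GROUP BY author

Result:
author  | AVG(sold)
--------+----------
Austen  | 35650    
Orwell  | 36825    
Tolkien | 36263    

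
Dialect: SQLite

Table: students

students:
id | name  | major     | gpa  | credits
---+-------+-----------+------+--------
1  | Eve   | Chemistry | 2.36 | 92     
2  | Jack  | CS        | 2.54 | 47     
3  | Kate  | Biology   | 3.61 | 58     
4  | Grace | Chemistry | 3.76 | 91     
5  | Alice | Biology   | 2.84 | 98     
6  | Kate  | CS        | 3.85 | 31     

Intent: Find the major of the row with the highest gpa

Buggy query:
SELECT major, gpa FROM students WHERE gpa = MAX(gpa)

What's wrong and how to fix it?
Bug: WHERE is evaluated per row; an aggregate over the whole table isn't defined there

Fix: Wrap MAX in a scalar subquery so WHERE compares against a single value

Corrected query:
SELECT major, gpa FROM students WHERE gpa = (SELECT MAX(gpa) FROM students)

Result:
major | gpa 
------+-----
CS    | 3.85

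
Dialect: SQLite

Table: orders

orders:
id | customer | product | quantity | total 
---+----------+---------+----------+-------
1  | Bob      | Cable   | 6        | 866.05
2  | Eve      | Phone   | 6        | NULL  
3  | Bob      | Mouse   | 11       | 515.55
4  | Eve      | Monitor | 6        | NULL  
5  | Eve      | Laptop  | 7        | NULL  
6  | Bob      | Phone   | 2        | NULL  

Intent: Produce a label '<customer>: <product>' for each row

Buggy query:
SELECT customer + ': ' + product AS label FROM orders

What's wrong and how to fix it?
Bug: '+' is numeric addition; on text columns SQLite converts them to 0 instead of concatenating

Fix: Use the || operator for string concatenation

Corrected query:
SELECT customer || ': ' || product AS label FROM orders

Result:
label       
------------
Bob: Cable  
Eve: Phone  
Bob: Mouse  
Eve: Monitor
Eve: Laptop 
Bob: Phone  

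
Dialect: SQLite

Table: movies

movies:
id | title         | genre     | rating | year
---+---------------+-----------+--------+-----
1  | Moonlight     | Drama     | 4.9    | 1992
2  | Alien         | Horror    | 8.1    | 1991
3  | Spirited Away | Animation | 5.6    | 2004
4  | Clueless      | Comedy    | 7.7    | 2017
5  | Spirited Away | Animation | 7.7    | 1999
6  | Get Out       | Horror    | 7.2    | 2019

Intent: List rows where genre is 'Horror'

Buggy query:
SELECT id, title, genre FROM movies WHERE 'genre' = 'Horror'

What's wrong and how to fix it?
Bug: Single quotes denote string literals in SQL; the column name is being compared as a constant string

Fix: Remove the quotes around the column name (or use double quotes for an identifier)

Corrected query:
SELECT id, title, genre FROM movies WHERE genre = 'Horror'

Result:
id | title   | genre 
---+---------+-------
2  | Alien   | Horror
6  | Get Out | Horror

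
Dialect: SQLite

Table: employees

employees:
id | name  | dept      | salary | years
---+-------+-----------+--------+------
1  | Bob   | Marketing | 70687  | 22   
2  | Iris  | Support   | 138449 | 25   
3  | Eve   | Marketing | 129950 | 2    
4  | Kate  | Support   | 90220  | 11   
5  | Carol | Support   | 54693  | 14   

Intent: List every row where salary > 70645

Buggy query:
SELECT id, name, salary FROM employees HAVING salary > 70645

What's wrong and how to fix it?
Bug: This is a non-aggregate query (no GROUP BY, no aggregates), so in SQLite the HAVING clause is invalid here; a row-level condition belongs in WHERE

Fix: Use WHERE for row-level filtering

Corrected query:
SELECT id, name, salary FROM employees WHERE salary > 70645

Result:
id | name | salary
---+------+-------
1  | Bob  | 70687 
2  | Iris | 138449
3  | Eve  | 129950
4  | Kate | 90220 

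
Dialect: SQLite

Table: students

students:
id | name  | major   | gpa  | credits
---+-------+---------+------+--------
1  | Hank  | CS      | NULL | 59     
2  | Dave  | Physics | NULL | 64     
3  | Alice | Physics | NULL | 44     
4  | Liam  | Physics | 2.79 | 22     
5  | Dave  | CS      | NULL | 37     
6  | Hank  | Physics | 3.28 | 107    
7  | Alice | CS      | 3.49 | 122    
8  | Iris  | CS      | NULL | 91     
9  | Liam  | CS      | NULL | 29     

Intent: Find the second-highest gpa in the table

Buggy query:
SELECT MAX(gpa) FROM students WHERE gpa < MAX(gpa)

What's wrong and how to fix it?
Bug: The inner MAX is an aggregate inside WHERE, which is not allowed

Fix: Put the inner MAX in a scalar subquery

Corrected query:
SELECT MAX(gpa) FROM students WHERE gpa < (SELECT MAX(gpa) FROM students)

Result:
MAX(gpa)
--------
3.28    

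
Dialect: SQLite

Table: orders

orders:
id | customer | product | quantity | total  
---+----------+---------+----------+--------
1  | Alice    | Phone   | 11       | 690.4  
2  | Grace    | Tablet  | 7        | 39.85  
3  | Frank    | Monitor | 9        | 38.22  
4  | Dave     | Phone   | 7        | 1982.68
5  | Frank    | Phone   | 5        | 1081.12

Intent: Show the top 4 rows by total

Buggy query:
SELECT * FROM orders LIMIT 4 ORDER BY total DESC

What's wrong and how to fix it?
Bug: LIMIT must come after ORDER BY

Fix: Swap the clauses: ORDER BY first, then LIMIT

Corrected query:
SELECT * FROM orders ORDER BY total DESC LIMIT 4

Result:
id | customer | product | quantity | total  
---+----------+---------+----------+--------
4  | Dave     | Phone   | 7        | 1982.68
5  | Frank    | Phone   | 5        | 1081.12
1  | Alice    | Phone   | 11       | 690.4  
2  | Grace    | Tablet  | 7        | 39.85  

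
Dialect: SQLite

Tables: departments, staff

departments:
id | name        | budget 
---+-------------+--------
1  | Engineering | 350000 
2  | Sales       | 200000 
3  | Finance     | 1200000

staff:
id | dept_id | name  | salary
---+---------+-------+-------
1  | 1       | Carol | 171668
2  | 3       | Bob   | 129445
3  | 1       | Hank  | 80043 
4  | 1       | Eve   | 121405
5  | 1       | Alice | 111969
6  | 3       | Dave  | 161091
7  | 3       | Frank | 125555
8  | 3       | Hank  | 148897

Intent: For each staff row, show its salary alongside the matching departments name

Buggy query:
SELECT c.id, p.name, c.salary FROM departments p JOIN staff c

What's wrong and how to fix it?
Bug: Missing join condition: each staff row is matched to all departments rows instead of just its own

Fix: Add ON c.dept_id = p.id to the JOIN

Corrected query:
SELECT c.id, p.name, c.salary FROM departments p JOIN staff c ON c.dept_id = p.id

Result:
id | name        | salary
---+-------------+-------
1  | Engineering | 171668
2  | Finance     | 129445
3  | Engineering | 80043 
4  | Engineering | 121405
5  | Engineering | 111969
6  | Finance     | 161091
7  | Finance     | 125555
8  | Finance     | 148897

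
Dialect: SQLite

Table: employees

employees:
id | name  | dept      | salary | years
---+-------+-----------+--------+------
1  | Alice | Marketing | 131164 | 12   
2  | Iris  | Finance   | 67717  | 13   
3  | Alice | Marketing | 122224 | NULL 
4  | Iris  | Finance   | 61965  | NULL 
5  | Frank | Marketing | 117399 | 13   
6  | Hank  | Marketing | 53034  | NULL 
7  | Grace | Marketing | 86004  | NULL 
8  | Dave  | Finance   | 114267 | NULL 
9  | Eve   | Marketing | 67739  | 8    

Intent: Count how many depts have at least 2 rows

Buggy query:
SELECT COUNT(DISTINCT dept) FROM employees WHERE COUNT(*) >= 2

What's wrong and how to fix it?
Bug: COUNT(*) cannot appear in WHERE; the per-group count doesn't exist yet

Fix: Group first with HAVING COUNT(*) >= 2, then COUNT the resulting groups

Corrected query:
SELECT COUNT(*) FROM (SELECT dept FROM employees GROUP BY dept HAVING COUNT(*) >= 2)

Result:
COUNT(*)
--------
2       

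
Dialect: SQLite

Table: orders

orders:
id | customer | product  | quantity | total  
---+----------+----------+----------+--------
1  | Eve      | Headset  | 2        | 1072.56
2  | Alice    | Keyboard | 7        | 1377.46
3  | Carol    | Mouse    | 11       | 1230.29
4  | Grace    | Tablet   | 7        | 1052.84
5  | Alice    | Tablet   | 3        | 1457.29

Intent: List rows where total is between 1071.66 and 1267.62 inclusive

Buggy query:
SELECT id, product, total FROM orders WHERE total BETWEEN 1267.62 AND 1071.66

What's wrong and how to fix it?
Bug: The bounds are reversed; BETWEEN a AND b requires a <= b to match anything

Fix: Write BETWEEN 1071.66 AND 1267.62

Corrected query:
SELECT id, product, total FROM orders WHERE total BETWEEN 1071.66 AND 1267.62

Result:
id | product | total  
---+---------+--------
1  | Headset | 1072.56
3  | Mouse   | 1230.29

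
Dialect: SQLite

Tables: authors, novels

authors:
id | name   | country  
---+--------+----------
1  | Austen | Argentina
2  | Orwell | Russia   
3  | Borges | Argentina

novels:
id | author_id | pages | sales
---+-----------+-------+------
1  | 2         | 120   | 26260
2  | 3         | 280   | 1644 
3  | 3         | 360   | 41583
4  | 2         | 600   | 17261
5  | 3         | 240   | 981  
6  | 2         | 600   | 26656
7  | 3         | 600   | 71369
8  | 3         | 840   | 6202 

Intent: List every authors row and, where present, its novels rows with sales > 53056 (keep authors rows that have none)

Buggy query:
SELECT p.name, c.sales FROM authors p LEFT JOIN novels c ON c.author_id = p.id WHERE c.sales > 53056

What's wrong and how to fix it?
Bug: A WHERE condition on the right-hand table after LEFT JOIN drops unmatched parents

Fix: Move the right-table condition into the ON clause so unmatched parents are kept

Corrected query:
SELECT p.name, c.sales FROM authors p LEFT JOIN novels c ON c.author_id = p.id AND c.sales > 53056

Result:
name   | sales
-------+------
Austen | NULL 
Orwell | NULL 
Borges | 71369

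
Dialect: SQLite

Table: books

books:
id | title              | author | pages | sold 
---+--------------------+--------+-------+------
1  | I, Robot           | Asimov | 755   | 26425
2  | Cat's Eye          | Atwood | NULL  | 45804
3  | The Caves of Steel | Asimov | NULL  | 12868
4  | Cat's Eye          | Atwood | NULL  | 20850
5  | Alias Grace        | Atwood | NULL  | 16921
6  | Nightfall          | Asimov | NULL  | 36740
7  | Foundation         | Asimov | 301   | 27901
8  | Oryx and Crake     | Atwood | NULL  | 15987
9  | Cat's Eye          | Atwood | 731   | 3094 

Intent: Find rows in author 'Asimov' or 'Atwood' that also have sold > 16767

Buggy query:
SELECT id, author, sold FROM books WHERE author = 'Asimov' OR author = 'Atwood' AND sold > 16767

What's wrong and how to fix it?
Bug: Without parentheses, AND is evaluated before OR, so the sold filter only applies to the 'Atwood' branch

Fix: Add parentheses around the OR so the AND applies to both alternatives

Corrected query:
SELECT id, author, sold FROM books WHERE (author = 'Asimov' OR author = 'Atwood') AND sold > 16767

Result:
id | author | sold 
---+--------+------
1  | Asimov | 26425
2  | Atwood | 45804
4  | Atwood | 20850
5  | Atwood | 16921
6  | Asimov | 36740
7  | Asimov | 27901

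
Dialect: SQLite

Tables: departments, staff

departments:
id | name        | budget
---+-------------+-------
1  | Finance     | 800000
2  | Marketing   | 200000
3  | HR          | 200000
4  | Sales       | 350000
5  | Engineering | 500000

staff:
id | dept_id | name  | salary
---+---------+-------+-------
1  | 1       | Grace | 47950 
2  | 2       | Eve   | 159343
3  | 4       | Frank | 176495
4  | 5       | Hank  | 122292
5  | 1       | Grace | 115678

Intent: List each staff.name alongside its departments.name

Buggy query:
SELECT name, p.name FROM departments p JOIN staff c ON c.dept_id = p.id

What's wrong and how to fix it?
Bug: 'name' exists in both joined tables, so the database can't tell which one is meant

Fix: Qualify the column with its table alias (c.name)

Corrected query:
SELECT c.name, p.name FROM departments p JOIN staff c ON c.dept_id = p.id

Result:
name  | name       
------+------------
Grace | Finance    
Eve   | Marketing  
Frank | Sales      
Hank  | Engineering
Grace | Finance    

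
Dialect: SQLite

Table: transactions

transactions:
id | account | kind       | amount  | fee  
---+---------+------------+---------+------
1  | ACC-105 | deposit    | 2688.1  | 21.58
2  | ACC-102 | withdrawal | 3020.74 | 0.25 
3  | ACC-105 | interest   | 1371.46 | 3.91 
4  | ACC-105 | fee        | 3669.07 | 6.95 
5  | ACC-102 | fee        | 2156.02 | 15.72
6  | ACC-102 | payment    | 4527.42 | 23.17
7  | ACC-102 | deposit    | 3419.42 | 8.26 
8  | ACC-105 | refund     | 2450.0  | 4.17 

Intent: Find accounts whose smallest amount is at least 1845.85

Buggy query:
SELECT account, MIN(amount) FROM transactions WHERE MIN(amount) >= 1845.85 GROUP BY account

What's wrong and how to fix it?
Bug: MIN() in WHERE is a misuse of aggregate

Fix: Use HAVING for the per-group MIN condition

Corrected query:
SELECT account, MIN(amount) FROM transactions GROUP BY account HAVING MIN(amount) >= 1845.85

Result:
account | MIN(amount)
--------+------------
ACC-102 | 2156.02    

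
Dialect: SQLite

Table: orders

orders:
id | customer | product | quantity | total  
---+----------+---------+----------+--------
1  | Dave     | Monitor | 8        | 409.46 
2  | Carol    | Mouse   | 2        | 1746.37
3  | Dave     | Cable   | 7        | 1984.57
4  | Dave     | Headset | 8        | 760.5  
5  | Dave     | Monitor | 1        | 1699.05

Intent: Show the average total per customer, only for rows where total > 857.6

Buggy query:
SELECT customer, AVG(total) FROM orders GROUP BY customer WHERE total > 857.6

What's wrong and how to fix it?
Bug: Row-level WHERE must come before GROUP BY in the clause order

Fix: Place WHERE between FROM and GROUP BY

Corrected query:
SELECT customer, AVG(total) FROM orders WHERE total > 857.6 GROUP BY customer

Result:
customer | AVG(total)
---------+-----------
Carol    | 1746.37   
Dave     | 1841.81   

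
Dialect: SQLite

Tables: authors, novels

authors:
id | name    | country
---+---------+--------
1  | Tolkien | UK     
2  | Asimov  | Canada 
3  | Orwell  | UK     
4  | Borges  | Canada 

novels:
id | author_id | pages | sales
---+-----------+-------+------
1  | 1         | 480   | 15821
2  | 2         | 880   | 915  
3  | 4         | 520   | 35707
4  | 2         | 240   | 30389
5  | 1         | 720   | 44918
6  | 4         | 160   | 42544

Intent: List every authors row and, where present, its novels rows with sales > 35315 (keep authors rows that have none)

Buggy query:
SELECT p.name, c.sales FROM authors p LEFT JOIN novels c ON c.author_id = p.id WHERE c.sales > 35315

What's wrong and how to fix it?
Bug: Filtering c.sales in WHERE discards the NULL rows produced by LEFT JOIN, turning it into an inner join

Fix: Put 'c.sales > 35315' in the JOIN's ON clause instead of WHERE

Corrected query:
SELECT p.name, c.sales FROM authors p LEFT JOIN novels c ON c.author_id = p.id AND c.sales > 35315

Result:
name    | sales
--------+------
Tolkien | 44918
Asimov  | NULL 
Orwell  | NULL 
Borges  | 35707
Borges  | 42544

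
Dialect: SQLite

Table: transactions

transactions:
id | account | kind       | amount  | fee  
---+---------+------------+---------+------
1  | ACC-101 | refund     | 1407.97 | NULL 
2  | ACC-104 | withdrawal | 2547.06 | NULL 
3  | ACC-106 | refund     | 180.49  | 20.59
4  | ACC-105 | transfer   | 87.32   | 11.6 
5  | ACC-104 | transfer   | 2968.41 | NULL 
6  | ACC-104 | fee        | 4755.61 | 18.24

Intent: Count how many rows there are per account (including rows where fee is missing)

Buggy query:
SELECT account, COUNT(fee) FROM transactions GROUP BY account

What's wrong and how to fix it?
Bug: COUNT(fee) skips NULLs, so groups with missing fee are undercounted

Fix: Replace COUNT(fee) with COUNT(*)

Corrected query:
SELECT account, COUNT(*) FROM transactions GROUP BY account

Result:
account | COUNT(*)
--------+---------
ACC-101 | 1       
ACC-104 | 3       
ACC-105 | 1       
ACC-106 | 1       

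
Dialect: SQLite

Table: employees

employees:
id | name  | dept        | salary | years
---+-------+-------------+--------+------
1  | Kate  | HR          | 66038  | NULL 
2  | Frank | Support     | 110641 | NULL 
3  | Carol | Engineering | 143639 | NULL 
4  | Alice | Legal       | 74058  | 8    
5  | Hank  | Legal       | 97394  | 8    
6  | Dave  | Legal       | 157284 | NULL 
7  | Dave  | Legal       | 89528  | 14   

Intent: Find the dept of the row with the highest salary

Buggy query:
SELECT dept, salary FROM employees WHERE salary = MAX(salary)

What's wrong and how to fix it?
Bug: WHERE is evaluated per row; an aggregate over the whole table isn't defined there

Fix: Use a subquery: WHERE salary = (SELECT MAX(salary) FROM employees)

Corrected query:
SELECT dept, salary FROM employees WHERE salary = (SELECT MAX(salary) FROM employees)

Result:
dept  | salary
------+-------
Legal | 157284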